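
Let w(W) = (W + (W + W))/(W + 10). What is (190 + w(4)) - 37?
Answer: 1077/7 ≈ 153.86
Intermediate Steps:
w(W) = 3*W/(10 + W) (w(W) = (W + 2*W)/(10 + W) = (3*W)/(10 + W) = 3*W/(10 + W))
(190 + w(4)) - 37 = (190 + 3*4/(10 + 4)) - 37 = (190 + 3*4/14) - 37 = (190 + 3*4*(1/14)) - 37 = (190 + 6/7) - 37 = 1336/7 - 37 = 1077/7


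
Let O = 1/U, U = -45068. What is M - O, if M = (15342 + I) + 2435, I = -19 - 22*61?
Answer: 739836289/45068 ≈ 16416.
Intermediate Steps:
I = -1361 (I = -19 - 1342 = -1361)
O = -1/45068 (O = 1/(-45068) = -1/45068 ≈ -2.2189e-5)
M = 16416 (M = (15342 - 1361) + 2435 = 13981 + 2435 = 16416)
M - O = 16416 - 1*(-1/45068) = 16416 + 1/45068 = 739836289/45068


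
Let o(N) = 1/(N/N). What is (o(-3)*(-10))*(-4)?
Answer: 40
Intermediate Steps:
o(N) = 1 (o(N) = 1/1 = 1)
(o(-3)*(-10))*(-4) = (1*(-10))*(-4) = -10*(-4) = 40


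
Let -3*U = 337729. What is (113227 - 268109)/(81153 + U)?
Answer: 232323/47135 ≈ 4.9289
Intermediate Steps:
U = -337729/3 (U = -⅓*337729 = -337729/3 ≈ -1.1258e+5)
(113227 - 268109)/(81153 + U) = (113227 - 268109)/(81153 - 337729/3) = -154882/(-94270/3) = -154882*(-3/94270) = 232323/47135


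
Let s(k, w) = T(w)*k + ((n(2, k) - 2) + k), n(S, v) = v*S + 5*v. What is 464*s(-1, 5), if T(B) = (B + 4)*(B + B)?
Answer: -46400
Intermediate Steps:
T(B) = 2*B*(4 + B) (T(B) = (4 + B)*(2*B) = 2*B*(4 + B))
n(S, v) = 5*v + S*v (n(S, v) = S*v + 5*v = 5*v + S*v)
s(k, w) = -2 + 8*k + 2*k*w*(4 + w) (s(k, w) = (2*w*(4 + w))*k + ((k*(5 + 2) - 2) + k) = 2*k*w*(4 + w) + ((k*7 - 2) + k) = 2*k*w*(4 + w) + ((7*k - 2) + k) = 2*k*w*(4 + w) + ((-2 + 7*k) + k) = 2*k*w*(4 + w) + (-2 + 8*k) = -2 + 8*k + 2*k*w*(4 + w))
464*s(-1, 5) = 464*(-2 + 8*(-1) + 2*(-1)*5*(4 + 5)) = 464*(-2 - 8 + 2*(-1)*5*9) = 464*(-2 - 8 - 90) = 464*(-100) = -46400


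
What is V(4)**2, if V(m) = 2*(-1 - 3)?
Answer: 64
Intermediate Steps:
V(m) = -8 (V(m) = 2*(-4) = -8)
V(4)**2 = (-8)**2 = 64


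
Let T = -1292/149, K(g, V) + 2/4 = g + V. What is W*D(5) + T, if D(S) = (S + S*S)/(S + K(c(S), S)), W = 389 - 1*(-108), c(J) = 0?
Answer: 4418632/2831 ≈ 1560.8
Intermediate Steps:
K(g, V) = -½ + V + g (K(g, V) = -½ + (g + V) = -½ + (V + g) = -½ + V + g)
W = 497 (W = 389 + 108 = 497)
T = -1292/149 (T = -1292*1/149 = -1292/149 ≈ -8.6711)
D(S) = (S + S²)/(-½ + 2*S) (D(S) = (S + S*S)/(S + (-½ + S + 0)) = (S + S²)/(S + (-½ + S)) = (S + S²)/(-½ + 2*S))
W*D(5) + T = 497*(2*5*(1 + 5)/(-1 + 4*5)) - 1292/149 = 497*(2*5*6/(-1 + 20)) - 1292/149 = 497*(2*5*6/19) - 1292/149 = 497*(2*5*(1/19)*6) - 1292/149 = 497*(60/19) - 1292/149 = 29820/19 - 1292/149 = 4418632/2831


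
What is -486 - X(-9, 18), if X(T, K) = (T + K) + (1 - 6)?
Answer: -490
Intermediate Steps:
X(T, K) = -5 + K + T (X(T, K) = (K + T) - 5 = -5 + K + T)
-486 - X(-9, 18) = -486 - (-5 + 18 - 9) = -486 - 1*4 = -486 - 4 = -490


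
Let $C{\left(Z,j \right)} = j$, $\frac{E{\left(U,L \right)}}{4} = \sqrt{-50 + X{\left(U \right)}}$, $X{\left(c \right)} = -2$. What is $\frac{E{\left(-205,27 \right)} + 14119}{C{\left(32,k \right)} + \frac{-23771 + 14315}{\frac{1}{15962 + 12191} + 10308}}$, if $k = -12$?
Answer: $- \frac{585335669125}{535518324} - \frac{580402250 i \sqrt{13}}{937157067} \approx -1093.0 - 2.233 i$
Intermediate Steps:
$E{\left(U,L \right)} = 8 i \sqrt{13}$ ($E{\left(U,L \right)} = 4 \sqrt{-50 - 2} = 4 \sqrt{-52} = 4 \cdot 2 i \sqrt{13} = 8 i \sqrt{13}$)
$\frac{E{\left(-205,27 \right)} + 14119}{C{\left(32,k \right)} + \frac{-23771 + 14315}{\frac{1}{15962 + 12191} + 10308}} = \frac{8 i \sqrt{13} + 14119}{-12 + \frac{-23771 + 14315}{\frac{1}{15962 + 12191} + 10308}} = \frac{14119 + 8 i \sqrt{13}}{-12 - \frac{9456}{\frac{1}{28153} + 10308}} = \frac{14119 + 8 i \sqrt{13}}{-12 - \frac{9456}{\frac{290201125}{28153}}} = \frac{14119 + 8 i \sqrt{13}}{-12 - \frac{266214768}{290201125}} = \frac{14119 + 8 i \sqrt{13}}{- \frac{3748628268}{290201125}} = \left(14119 + 8 i \sqrt{13}\right) \left(- \frac{290201125}{3748628268}\right) = - \frac{585335669125}{535518324} - \frac{580402250 i \sqrt{13}}{937157067}$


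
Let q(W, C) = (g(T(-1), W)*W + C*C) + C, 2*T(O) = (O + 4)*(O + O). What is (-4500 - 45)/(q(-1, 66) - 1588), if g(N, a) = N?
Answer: -4545/2837 ≈ -1.6020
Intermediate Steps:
T(O) = O*(4 + O) (T(O) = ((O + 4)*(O + O))/2 = ((4 + O)*(2*O))/2 = (2*O*(4 + O))/2 = O*(4 + O))
q(W, C) = C + C**2 - 3*W (q(W, C) = ((-(4 - 1))*W + C*C) + C = ((-1*3)*W + C**2) + C = (-3*W + C**2) + C = (C**2 - 3*W) + C = C + C**2 - 3*W)
(-4500 - 45)/(q(-1, 66) - 1588) = (-4500 - 45)/((66 + 66**2 - 3*(-1)) - 1588) = -4545/((66 + 4356 + 3) - 1588) = -4545/(4425 - 1588) = -4545/2837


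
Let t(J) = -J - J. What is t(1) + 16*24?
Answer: 382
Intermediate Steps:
t(J) = -2*J
t(1) + 16*24 = -2*1 + 16*24 = -2 + 384 = 382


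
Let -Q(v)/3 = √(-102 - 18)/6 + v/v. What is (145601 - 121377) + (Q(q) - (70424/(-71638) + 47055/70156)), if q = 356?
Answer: 60866166031871/2512917764 - I*√30 ≈ 24221.0 - 5.4772*I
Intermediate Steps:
Q(v) = -3 - I*√30 (Q(v) = -3*(√(-102 - 18)/6 + v/v) = -3*(√(-120)*(⅙) + 1) = -3*((2*I*√30)*(⅙) + 1) = -3*(I*√30/3 + 1) = -3*(1 + I*√30/3) = -3 - I*√30)
(145601 - 121377) + (Q(q) - (70424/(-71638) + 47055/70156)) = (145601 - 121377) + ((-3 - I*√30) - (70424/(-71638) + 47055/70156)) = 24224 + ((-3 - I*√30) - (70424*(-1/71638) + 47055*(1/70156))) = 24224 + ((-3 - I*√30) - (-35212/35819 + 47055/70156)) = 24224 + ((-3 - I*√30) - 1*(-784870027/2512917764)) = 24224 + ((-3 - I*√30) + 784870027/2512917764) = 24224 + (-6753883265/2512917764 - I*√30) = 60866166031871/2512917764 - I*√30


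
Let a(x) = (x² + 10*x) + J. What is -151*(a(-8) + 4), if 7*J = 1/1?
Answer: 12533/7 ≈ 1790.4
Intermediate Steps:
J = ⅐ (J = (⅐)/1 = (⅐)*1 = ⅐ ≈ 0.14286)
a(x) = ⅐ + x² + 10*x (a(x) = (x² + 10*x) + ⅐ = ⅐ + x² + 10*x)
-151*(a(-8) + 4) = -151*((⅐ + (-8)² + 10*(-8)) + 4) = -151*((⅐ + 64 - 80) + 4) = -151*(-111/7 + 4) = -151*(-83/7) = 12533/7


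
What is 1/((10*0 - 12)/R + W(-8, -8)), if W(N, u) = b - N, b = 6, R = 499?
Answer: 499/6974 ≈ 0.071551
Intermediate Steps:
W(N, u) = 6 - N
1/((10*0 - 12)/R + W(-8, -8)) = 1/((10*0 - 12)/499 + (6 - 1*(-8))) = 1/((0 - 12)*(1/499) + (6 + 8)) = 1/(-12*1/499 + 14) = 1/(-12/499 + 14) = 1/(6974/499) = 499/6974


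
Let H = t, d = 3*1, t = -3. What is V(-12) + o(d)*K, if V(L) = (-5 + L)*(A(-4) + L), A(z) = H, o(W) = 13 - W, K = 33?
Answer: 585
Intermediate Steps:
d = 3
H = -3
A(z) = -3
V(L) = (-5 + L)*(-3 + L)
V(-12) + o(d)*K = (15 + (-12)² - 8*(-12)) + (13 - 1*3)*33 = (15 + 144 + 96) + (13 - 3)*33 = 255 + 10*33 = 255 + 330 = 585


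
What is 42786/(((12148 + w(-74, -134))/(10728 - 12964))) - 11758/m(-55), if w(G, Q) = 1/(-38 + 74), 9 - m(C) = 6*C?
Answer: -1172692643566/148254531 ≈ -7910.0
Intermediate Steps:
m(C) = 9 - 6*C
w(G, Q) = 1/36
42786/(((12148 + w(-74, -134))/(10728 - 12964))) - 11758/m(-55) = 42786/(((12148 + 1/36)/(10728 - 12964))) - 11758/(9 - 6*(-55)) = 42786/(((437329/36)/(-2236))) - 11758/(9 + 330) = 42786/(((437329/36)*(-1/2236))) - 11758/339 = 42786/(-437329/80496) - 11758*1/339 = 42786*(-80496/437329) - 11758/339 = -3444101856/437329 - 11758/339 = -1172692643566/148254531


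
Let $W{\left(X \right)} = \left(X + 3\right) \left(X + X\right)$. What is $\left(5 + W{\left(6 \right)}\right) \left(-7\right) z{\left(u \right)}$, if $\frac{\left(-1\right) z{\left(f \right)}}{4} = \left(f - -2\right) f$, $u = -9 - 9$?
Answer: $911232$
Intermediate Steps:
$u = -18$ ($u = -9 - 9 = -18$)
$W{\left(X \right)} = 2 X \left(3 + X\right)$ ($W{\left(X \right)} = \left(3 + X\right) 2 X = 2 X \left(3 + X\right)$)
$z{\left(f \right)} = - 4 f \left(2 + f\right)$ ($z{\left(f \right)} = - 4 \left(f - -2\right) f = - 4 \left(f + 2\right) f = - 4 \left(2 + f\right) f = - 4 f \left(2 + f\right)$)
$\left(5 + W{\left(6 \right)}\right) \left(-7\right) z{\left(u \right)} = \left(5 + 2 \cdot 6 \left(3 + 6\right)\right) \left(-7\right) \left(\left(-4\right) \left(-18\right) \left(2 - 18\right)\right) = \left(5 + 2 \cdot 6 \cdot 9\right) \left(-7\right) \left(\left(-4\right) \left(-18\right) \left(-16\right)\right) = \left(5 + 108\right) \left(-7\right) \left(-1152\right) = 113 \left(-7\right) \left(-1152\right) = \left(-791\right) \left(-1152\right) = 911232$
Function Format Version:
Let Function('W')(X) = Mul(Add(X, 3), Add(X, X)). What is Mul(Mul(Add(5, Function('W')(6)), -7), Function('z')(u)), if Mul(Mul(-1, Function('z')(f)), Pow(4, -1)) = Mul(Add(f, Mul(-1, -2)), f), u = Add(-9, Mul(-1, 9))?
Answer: 911232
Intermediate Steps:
u = -18 (u = Add(-9, -9) = -18)
Function('W')(X) = Mul(2, X, Add(3, X)) (Function('W')(X) = Mul(Add(3, X), Mul(2, X)) = Mul(2, X, Add(3, X)))
Function('z')(f) = Mul(-4, f, Add(2, f)) (Function('z')(f) = Mul(-4, Mul(Add(f, Mul(-1, -2)), f)) = Mul(-4, Mul(Add(f, 2), f)) = Mul(-4, Mul(Add(2, f), f)) = Mul(-4, Mul(f, Add(2, f))) = Mul(-4, f, Add(2, f)))
Mul(Mul(Add(5, Function('W')(6)), -7), Function('z')(u)) = Mul(Mul(Add(5, Mul(2, 6, Add(3, 6))), -7), Mul(-4, -18, Add(2, -18))) = Mul(Mul(Add(5, Mul(2, 6, 9)), -7), Mul(-4, -18, -16)) = Mul(Mul(Add(5, 108), -7), -1152) = Mul(Mul(113, -7), -1152) = Mul(-791, -1152) = 911232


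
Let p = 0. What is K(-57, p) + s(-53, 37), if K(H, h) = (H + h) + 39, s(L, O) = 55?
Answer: 37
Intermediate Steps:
K(H, h) = 39 + H + h
K(-57, p) + s(-53, 37) = (39 - 57 + 0) + 55 = -18 + 55 = 37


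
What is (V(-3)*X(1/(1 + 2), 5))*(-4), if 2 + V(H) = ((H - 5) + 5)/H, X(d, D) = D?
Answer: 20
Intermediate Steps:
V(H) = -1 (V(H) = -2 + ((H - 5) + 5)/H = -2 + ((-5 + H) + 5)/H = -2 + H/H = -2 + 1 = -1)
(V(-3)*X(1/(1 + 2), 5))*(-4) = -1*5*(-4) = -5*(-4) = 20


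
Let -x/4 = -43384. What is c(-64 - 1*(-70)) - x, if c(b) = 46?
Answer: -173490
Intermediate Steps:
x = 173536 (x = -4*(-43384) = 173536)
c(-64 - 1*(-70)) - x = 46 - 1*173536 = 46 - 173536 = -173490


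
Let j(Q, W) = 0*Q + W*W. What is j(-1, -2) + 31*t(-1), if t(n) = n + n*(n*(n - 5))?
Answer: -213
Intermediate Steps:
j(Q, W) = W² (j(Q, W) = 0 + W² = W²)
t(n) = n + n²*(-5 + n) (t(n) = n + n*(n*(-5 + n)) = n + n²*(-5 + n))
j(-1, -2) + 31*t(-1) = (-2)² + 31*(-(1 + (-1)² - 5*(-1))) = 4 + 31*(-(1 + 1 + 5)) = 4 + 31*(-1*7) = 4 + 31*(-7) = 4 - 217 = -213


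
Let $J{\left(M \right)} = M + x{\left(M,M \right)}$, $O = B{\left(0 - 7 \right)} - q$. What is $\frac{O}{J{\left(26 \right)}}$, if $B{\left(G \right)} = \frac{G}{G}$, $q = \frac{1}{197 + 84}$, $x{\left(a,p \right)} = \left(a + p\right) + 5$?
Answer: $\frac{280}{23323} \approx 0.012005$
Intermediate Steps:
$x{\left(a,p \right)} = 5 + a + p$
$q = \frac{1}{281} \approx 0.0035587$
$B{\left(G \right)} = 1$
$O = \frac{280}{281}$ ($O = 1 - \frac{1}{281} = \frac{280}{281} \approx 0.99644$)
$J{\left(M \right)} = 5 + 3 M$ ($J{\left(M \right)} = M + \left(5 + M + M\right) = M + \left(5 + 2 M\right) = 5 + 3 M$)
$\frac{O}{J{\left(26 \right)}} = \frac{280}{281 \left(5 + 3 \cdot 26\right)} = \frac{280}{281 \left(5 + 78\right)} = \frac{280}{281 \cdot 83} = \frac{280}{281} \cdot \frac{1}{83} = \frac{280}{23323}$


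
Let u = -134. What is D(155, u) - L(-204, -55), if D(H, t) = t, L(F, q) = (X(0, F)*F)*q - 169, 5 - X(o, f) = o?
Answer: -56065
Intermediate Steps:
X(o, f) = 5 - o
L(F, q) = -169 + 5*F*q (L(F, q) = ((5 - 1*0)*F)*q - 169 = ((5 + 0)*F)*q - 169 = (5*F)*q - 169 = 5*F*q - 169 = -169 + 5*F*q)
D(155, u) - L(-204, -55) = -134 - (-169 + 5*(-204)*(-55)) = -134 - (-169 + 56100) = -134 - 1*55931 = -134 - 55931 = -56065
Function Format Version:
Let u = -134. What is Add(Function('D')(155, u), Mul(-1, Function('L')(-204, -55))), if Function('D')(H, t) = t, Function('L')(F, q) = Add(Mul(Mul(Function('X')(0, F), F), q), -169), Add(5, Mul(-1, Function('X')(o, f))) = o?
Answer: -56065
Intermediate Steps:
Function('X')(o, f) = Add(5, Mul(-1, o))
Function('L')(F, q) = Add(-169, Mul(5, F, q)) (Function('L')(F, q) = Add(Mul(Mul(Add(5, Mul(-1, 0)), F), q), -169) = Add(Mul(Mul(Add(5, 0), F), q), -169) = Add(Mul(Mul(5, F), q), -169) = Add(Mul(5, F, q), -169) = Add(-169, Mul(5, F, q)))
Add(Function('D')(155, u), Mul(-1, Function('L')(-204, -55))) = Add(-134, Mul(-1, Add(-169, Mul(5, -204, -55)))) = Add(-134, Mul(-1, Add(-169, 56100))) = Add(-134, Mul(-1, 55931)) = Add(-134, -55931) = -56065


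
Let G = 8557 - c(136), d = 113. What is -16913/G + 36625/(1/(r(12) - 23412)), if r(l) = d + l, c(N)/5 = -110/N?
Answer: -496508657242709/582151 ≈ -8.5289e+8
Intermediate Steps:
c(N) = -550/N (c(N) = 5*(-110/N) = -550/N)
r(l) = 113 + l
G = 582151/68 (G = 8557 - (-550)/136 = 8557 - 1*(-275/68) = 8557 + 275/68 = 582151/68 ≈ 8561.0)
-16913/G + 36625/(1/(r(12) - 23412)) = -16913/582151/68 + 36625/(1/((113 + 12) - 23412)) = -16913*68/582151 + 36625/(1/(125 - 23412)) = -1150084/582151 + 36625/(1/(-23287)) = -1150084/582151 + 36625/(-1/23287) = -1150084/582151 + 36625*(-23287) = -1150084/582151 - 852886375 = -496508657242709/582151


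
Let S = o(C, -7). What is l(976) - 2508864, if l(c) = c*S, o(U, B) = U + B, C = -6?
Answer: -2521552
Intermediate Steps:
o(U, B) = B + U
S = -13 (S = -7 - 6 = -13)
l(c) = -13*c (l(c) = c*(-13) = -13*c)
l(976) - 2508864 = -13*976 - 2508864 = -12688 - 2508864 = -2521552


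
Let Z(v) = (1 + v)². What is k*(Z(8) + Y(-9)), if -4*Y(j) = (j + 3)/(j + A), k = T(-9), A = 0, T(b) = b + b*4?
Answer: -7275/2 ≈ -3637.5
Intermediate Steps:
T(b) = 5*b (T(b) = b + 4*b = 5*b)
k = -45 (k = 5*(-9) = -45)
Y(j) = -(3 + j)/(4*j) (Y(j) = -(j + 3)/(4*(j + 0)) = -(3 + j)/(4*j))
k*(Z(8) + Y(-9)) = -45*((1 + 8)² + (¼)*(-3 - 1*(-9))/(-9)) = -45*(9² + (¼)*(-⅑)*(-3 + 9)) = -45*(81 + (¼)*(-⅑)*6) = -45*(81 - ⅙) = -45*485/6 = -7275/2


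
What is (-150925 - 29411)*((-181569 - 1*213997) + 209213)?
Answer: 33606154608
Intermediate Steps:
(-150925 - 29411)*((-181569 - 1*213997) + 209213) = -180336*((-181569 - 213997) + 209213) = -180336*(-395566 + 209213) = -180336*(-186353) = 33606154608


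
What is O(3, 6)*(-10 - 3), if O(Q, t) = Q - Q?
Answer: 0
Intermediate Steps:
O(Q, t) = 0
O(3, 6)*(-10 - 3) = 0*(-10 - 3) = 0*(-13) = 0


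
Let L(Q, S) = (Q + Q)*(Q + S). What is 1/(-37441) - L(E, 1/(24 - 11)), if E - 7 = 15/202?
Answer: -1004736651457/9930326666 ≈ -101.18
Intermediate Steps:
E = 1429/202 (E = 7 + 15/202 = 1429/202 ≈ 7.0743)
L(Q, S) = 2*Q*(Q + S) (L(Q, S) = (2*Q)*(Q + S) = 2*Q*(Q + S))
1/(-37441) - L(E, 1/(24 - 11)) = 1/(-37441) - 2*1429*(1429/202 + 1/(24 - 11))/202 = -1/37441 - 2*1429*(1429/202 + 1/13)/202 = -1/37441 - 2*1429*18779/(202*2626) = -1/37441 - 1*26835191/265226 = -1/37441 - 26835191/265226 = -1004736651457/9930326666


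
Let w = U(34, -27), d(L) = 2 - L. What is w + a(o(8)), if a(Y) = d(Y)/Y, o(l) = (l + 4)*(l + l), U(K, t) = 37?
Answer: 3457/96 ≈ 36.010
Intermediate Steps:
o(l) = 2*l*(4 + l) (o(l) = (4 + l)*(2*l) = 2*l*(4 + l))
w = 37
a(Y) = (2 - Y)/Y
w + a(o(8)) = 37 + (2 - 2*8*(4 + 8))/((2*8*(4 + 8))) = 37 + (2 - 2*8*12)/((2*8*12)) = 37 + (2 - 1*192)/192 = 37 + (2 - 192)/192 = 37 + (1/192)*(-190) = 37 - 95/96 = 3457/96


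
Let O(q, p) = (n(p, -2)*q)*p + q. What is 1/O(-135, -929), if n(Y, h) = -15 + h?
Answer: -1/2132190 ≈ -4.6900e-7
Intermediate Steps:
O(q, p) = q - 17*p*q (O(q, p) = ((-15 - 2)*q)*p + q = (-17*q)*p + q = -17*p*q + q = q - 17*p*q)
1/O(-135, -929) = 1/(-135*(1 - 17*(-929))) = 1/(-135*(1 + 15793)) = 1/(-135*15794) = 1/(-2132190) = -1/2132190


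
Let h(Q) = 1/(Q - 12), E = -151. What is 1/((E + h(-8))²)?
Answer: 400/9126441 ≈ 4.3829e-5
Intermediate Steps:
h(Q) = 1/(-12 + Q)
1/((E + h(-8))²) = 1/((-151 + 1/(-12 - 8))²) = 1/((-151 + 1/(-20))²) = 1/((-151 - 1/20)²) = 1/((-3021/20)²) = 1/(9126441/400) = 400/9126441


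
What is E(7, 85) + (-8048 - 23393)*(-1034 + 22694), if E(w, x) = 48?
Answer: -681012012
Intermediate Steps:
E(7, 85) + (-8048 - 23393)*(-1034 + 22694) = 48 + (-8048 - 23393)*(-1034 + 22694) = 48 - 31441*21660 = 48 - 681012060 = -681012012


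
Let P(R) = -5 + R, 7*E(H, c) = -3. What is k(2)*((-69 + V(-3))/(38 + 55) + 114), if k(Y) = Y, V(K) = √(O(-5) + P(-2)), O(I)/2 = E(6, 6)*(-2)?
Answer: 7022/31 + 2*I*√259/651 ≈ 226.52 + 0.049442*I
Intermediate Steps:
E(H, c) = -3/7 (E(H, c) = (⅐)*(-3) = -3/7)
O(I) = 12/7 (O(I) = 2*(-3/7*(-2)) = 2*(6/7) = 12/7)
V(K) = I*√259/7 (V(K) = √(12/7 + (-5 - 2)) = √(12/7 - 7) = √(-37/7) = I*√259/7)
k(2)*((-69 + V(-3))/(38 + 55) + 114) = 2*((-69 + I*√259/7)/(38 + 55) + 114) = 2*((-69 + I*√259/7)/93 + 114) = 2*((-69 + I*√259/7)*(1/93) + 114) = 2*((-23/31 + I*√259/651) + 114) = 2*(3511/31 + I*√259/651) = 7022/31 + 2*I*√259/651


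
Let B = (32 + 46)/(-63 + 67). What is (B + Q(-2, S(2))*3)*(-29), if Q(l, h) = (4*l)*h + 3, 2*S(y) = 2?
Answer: -261/2 ≈ -130.50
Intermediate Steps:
S(y) = 1 (S(y) = (½)*2 = 1)
Q(l, h) = 3 + 4*h*l (Q(l, h) = 4*h*l + 3 = 3 + 4*h*l)
B = 39/2 (B = 78/4 = 78*(¼) = 39/2 ≈ 19.500)
(B + Q(-2, S(2))*3)*(-29) = (39/2 + (3 + 4*1*(-2))*3)*(-29) = (39/2 + (3 - 8)*3)*(-29) = (39/2 - 5*3)*(-29) = (39/2 - 15)*(-29) = (9/2)*(-29) = -261/2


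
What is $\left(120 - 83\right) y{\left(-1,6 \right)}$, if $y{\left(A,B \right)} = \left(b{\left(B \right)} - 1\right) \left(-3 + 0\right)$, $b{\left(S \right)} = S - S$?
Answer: $111$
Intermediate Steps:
$b{\left(S \right)} = 0$
$y{\left(A,B \right)} = 3$ ($y{\left(A,B \right)} = \left(0 - 1\right) \left(-3 + 0\right) = \left(-1\right) \left(-3\right) = 3$)
$\left(120 - 83\right) y{\left(-1,6 \right)} = \left(120 - 83\right) 3 = 37 \cdot 3 = 111$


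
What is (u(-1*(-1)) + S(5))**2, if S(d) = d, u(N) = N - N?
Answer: 25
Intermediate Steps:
u(N) = 0
(u(-1*(-1)) + S(5))**2 = (0 + 5)**2 = 5**2 = 25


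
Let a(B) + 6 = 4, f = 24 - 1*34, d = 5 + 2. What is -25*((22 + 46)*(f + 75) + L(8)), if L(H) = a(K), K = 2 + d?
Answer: -110450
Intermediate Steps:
d = 7
f = -10 (f = 24 - 34 = -10)
K = 9 (K = 2 + 7 = 9)
a(B) = -2 (a(B) = -6 + 4 = -2)
L(H) = -2
-25*((22 + 46)*(f + 75) + L(8)) = -25*((22 + 46)*(-10 + 75) - 2) = -25*(68*65 - 2) = -25*(4420 - 2) = -25*4418 = -110450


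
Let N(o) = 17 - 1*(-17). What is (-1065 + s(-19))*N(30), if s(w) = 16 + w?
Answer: -36312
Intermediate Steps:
N(o) = 34 (N(o) = 17 + 17 = 34)
(-1065 + s(-19))*N(30) = (-1065 + (16 - 19))*34 = (-1065 - 3)*34 = -1068*34 = -36312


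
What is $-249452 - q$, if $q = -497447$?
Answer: $247995$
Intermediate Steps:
$-249452 - q = -249452 - -497447 = -249452 + 497447 = 247995$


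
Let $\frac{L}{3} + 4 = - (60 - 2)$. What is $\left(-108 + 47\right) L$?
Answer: $11346$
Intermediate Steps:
$L = -186$ ($L = -12 + 3 \left(- (60 - 2)\right) = -12 + 3 \left(\left(-1\right) 58\right) = -12 + 3 \left(-58\right) = -12 - 174 = -186$)
$\left(-108 + 47\right) L = \left(-108 + 47\right) \left(-186\right) = \left(-61\right) \left(-186\right) = 11346$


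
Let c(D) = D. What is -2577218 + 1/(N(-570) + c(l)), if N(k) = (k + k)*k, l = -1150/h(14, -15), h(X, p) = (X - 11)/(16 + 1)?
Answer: -4973644157297/1929850 ≈ -2.5772e+6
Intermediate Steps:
h(X, p) = -11/17 + X/17 (h(X, p) = (-11 + X)/17 = (-11 + X)*(1/17) = -11/17 + X/17)
l = -19550/3 (l = -1150/(-11/17 + (1/17)*14) = -1150/(-11/17 + 14/17) = -1150/3/17 = -1150*17/3 = -19550/3 ≈ -6516.7)
N(k) = 2*k² (N(k) = (2*k)*k = 2*k²)
-2577218 + 1/(N(-570) + c(l)) = -2577218 + 1/(2*(-570)² - 19550/3) = -2577218 + 1/(2*324900 - 19550/3) = -2577218 + 1/(649800 - 19550/3) = -2577218 + 1/(1929850/3) = -2577218 + 3/1929850 = -4973644157297/1929850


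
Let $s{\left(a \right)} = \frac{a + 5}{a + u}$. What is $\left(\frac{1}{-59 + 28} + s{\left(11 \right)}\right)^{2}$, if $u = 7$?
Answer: $\frac{57121}{77841} \approx 0.73382$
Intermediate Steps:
$s{\left(a \right)} = \frac{5 + a}{7 + a}$ ($s{\left(a \right)} = \frac{a + 5}{a + 7} = \frac{5 + a}{7 + a}$)
$\left(\frac{1}{-59 + 28} + s{\left(11 \right)}\right)^{2} = \left(\frac{1}{-59 + 28} + \frac{5 + 11}{7 + 11}\right)^{2} = \left(\frac{1}{-31} + \frac{1}{18} \cdot 16\right)^{2} = \left(- \frac{1}{31} + \frac{1}{18} \cdot 16\right)^{2} = \left(- \frac{1}{31} + \frac{8}{9}\right)^{2} = \left(\frac{239}{279}\right)^{2} = \frac{57121}{77841}$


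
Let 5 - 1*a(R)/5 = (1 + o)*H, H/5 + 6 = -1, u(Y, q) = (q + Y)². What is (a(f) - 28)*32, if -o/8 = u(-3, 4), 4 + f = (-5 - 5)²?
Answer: -39296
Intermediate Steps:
u(Y, q) = (Y + q)²
H = -35 (H = -30 + 5*(-1) = -30 - 5 = -35)
f = 96 (f = -4 + (-5 - 5)² = -4 + (-10)² = -4 + 100 = 96)
o = -8 (o = -8*(-3 + 4)² = -8*1² = -8*1 = -8)
a(R) = -1200 (a(R) = 25 - 5*(1 - 8)*(-35) = 25 - (-35)*(-35) = 25 - 5*245 = 25 - 1225 = -1200)
(a(f) - 28)*32 = (-1200 - 28)*32 = -1228*32 = -39296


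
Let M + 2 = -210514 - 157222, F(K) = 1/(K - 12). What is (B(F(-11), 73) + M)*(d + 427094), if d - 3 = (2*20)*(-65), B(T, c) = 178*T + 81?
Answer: -3589669311633/23 ≈ -1.5607e+11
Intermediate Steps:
F(K) = 1/(-12 + K)
B(T, c) = 81 + 178*T
d = -2597 (d = 3 + (2*20)*(-65) = 3 + 40*(-65) = 3 - 2600 = -2597)
M = -367738 (M = -2 + (-210514 - 157222) = -2 - 367736 = -367738)
(B(F(-11), 73) + M)*(d + 427094) = ((81 + 178/(-12 - 11)) - 367738)*(-2597 + 427094) = ((81 + 178/(-23)) - 367738)*424497 = ((81 + 178*(-1/23)) - 367738)*424497 = ((81 - 178/23) - 367738)*424497 = (1685/23 - 367738)*424497 = -8456289/23*424497 = -3589669311633/23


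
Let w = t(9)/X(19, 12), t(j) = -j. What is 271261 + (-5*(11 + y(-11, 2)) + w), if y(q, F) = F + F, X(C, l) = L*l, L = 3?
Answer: 1084743/4 ≈ 2.7119e+5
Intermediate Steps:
X(C, l) = 3*l
y(q, F) = 2*F
w = -1/4 (w = (-1*9)/((3*12)) = -9/36 = -9*1/36 = -1/4 ≈ -0.25000)
271261 + (-5*(11 + y(-11, 2)) + w) = 271261 + (-5*(11 + 2*2) - 1/4) = 271261 + (-5*(11 + 4) - 1/4) = 271261 + (-5*15 - 1/4) = 271261 + (-75 - 1/4) = 271261 - 301/4 = 1084743/4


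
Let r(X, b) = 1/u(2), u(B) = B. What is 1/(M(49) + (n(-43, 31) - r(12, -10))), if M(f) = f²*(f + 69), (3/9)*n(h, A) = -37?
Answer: 2/566413 ≈ 3.5310e-6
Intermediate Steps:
n(h, A) = -111 (n(h, A) = 3*(-37) = -111)
r(X, b) = ½ (r(X, b) = 1/2 = ½)
M(f) = f²*(69 + f)
1/(M(49) + (n(-43, 31) - r(12, -10))) = 1/(49²*(69 + 49) + (-111 - 1*½)) = 1/(2401*118 + (-111 - ½)) = 1/(283318 - 223/2) = 1/(566413/2) = 2/566413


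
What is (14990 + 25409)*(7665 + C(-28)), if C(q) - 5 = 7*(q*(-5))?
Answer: 349451350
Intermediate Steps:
C(q) = 5 - 35*q (C(q) = 5 + 7*(q*(-5)) = 5 + 7*(-5*q) = 5 - 35*q)
(14990 + 25409)*(7665 + C(-28)) = (14990 + 25409)*(7665 + (5 - 35*(-28))) = 40399*(7665 + (5 + 980)) = 40399*(7665 + 985) = 40399*8650 = 349451350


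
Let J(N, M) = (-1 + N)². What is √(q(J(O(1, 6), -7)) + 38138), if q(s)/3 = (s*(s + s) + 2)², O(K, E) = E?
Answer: 5*√189626 ≈ 2177.3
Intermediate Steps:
q(s) = 3*(2 + 2*s²)² (q(s) = 3*(s*(s + s) + 2)² = 3*(s*(2*s) + 2)² = 3*(2*s² + 2)² = 3*(2 + 2*s²)²)
√(q(J(O(1, 6), -7)) + 38138) = √(12*(1 + ((-1 + 6)²)²)² + 38138) = √(12*(1 + (5²)²)² + 38138) = √(12*(1 + 25²)² + 38138) = √(12*(1 + 625)² + 38138) = √(12*626² + 38138) = √(12*391876 + 38138) = √(4702512 + 38138) = √4740650 = 5*√189626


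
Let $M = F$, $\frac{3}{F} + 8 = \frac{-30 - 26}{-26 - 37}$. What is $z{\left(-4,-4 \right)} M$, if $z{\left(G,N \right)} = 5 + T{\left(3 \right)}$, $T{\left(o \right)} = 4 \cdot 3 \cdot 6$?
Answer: $- \frac{2079}{64} \approx -32.484$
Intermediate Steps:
$F = - \frac{27}{64}$ ($F = \frac{3}{-8 + \frac{-30 - 26}{-26 - 37}} = \frac{3}{-8 - \frac{56}{-63}} = \frac{3}{-8 - - \frac{8}{9}} = \frac{3}{-8 + \frac{8}{9}} = \frac{3}{- \frac{64}{9}} = 3 \left(- \frac{9}{64}\right) = - \frac{27}{64} \approx -0.42188$)
$T{\left(o \right)} = 72$ ($T{\left(o \right)} = 12 \cdot 6 = 72$)
$z{\left(G,N \right)} = 77$ ($z{\left(G,N \right)} = 5 + 72 = 77$)
$M = - \frac{27}{64} \approx -0.42188$
$z{\left(-4,-4 \right)} M = 77 \left(- \frac{27}{64}\right) = - \frac{2079}{64}$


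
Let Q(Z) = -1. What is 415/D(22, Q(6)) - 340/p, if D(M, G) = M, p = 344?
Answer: 8455/473 ≈ 17.875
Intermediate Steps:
415/D(22, Q(6)) - 340/p = 415/22 - 340/344 = 415*(1/22) - 340*1/344 = 415/22 - 85/86 = 8455/473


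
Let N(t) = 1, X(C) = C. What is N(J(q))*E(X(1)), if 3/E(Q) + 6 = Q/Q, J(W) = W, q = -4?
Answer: -⅗ ≈ -0.60000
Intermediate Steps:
E(Q) = -⅗ (E(Q) = 3/(-6 + Q/Q) = 3/(-6 + 1) = 3/(-5) = 3*(-⅕) = -⅗)
N(J(q))*E(X(1)) = 1*(-⅗) = -⅗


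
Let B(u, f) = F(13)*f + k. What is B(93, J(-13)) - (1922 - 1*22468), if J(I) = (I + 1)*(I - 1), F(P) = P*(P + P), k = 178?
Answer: 77508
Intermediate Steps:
F(P) = 2*P**2 (F(P) = P*(2*P) = 2*P**2)
J(I) = (1 + I)*(-1 + I)
B(u, f) = 178 + 338*f (B(u, f) = (2*13**2)*f + 178 = (2*169)*f + 178 = 338*f + 178 = 178 + 338*f)
B(93, J(-13)) - (1922 - 1*22468) = (178 + 338*(-1 + (-13)**2)) - (1922 - 1*22468) = (178 + 338*(-1 + 169)) - (1922 - 22468) = (178 + 338*168) - 1*(-20546) = (178 + 56784) + 20546 = 56962 + 20546 = 77508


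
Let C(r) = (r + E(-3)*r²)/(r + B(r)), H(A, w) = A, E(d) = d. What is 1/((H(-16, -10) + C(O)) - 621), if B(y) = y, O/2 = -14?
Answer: -2/1189 ≈ -0.0016821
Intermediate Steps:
O = -28 (O = 2*(-14) = -28)
C(r) = (r - 3*r²)/(2*r) (C(r) = (r - 3*r²)/(r + r) = (r - 3*r²)/((2*r)) = (r - 3*r²)*(1/(2*r)) = (r - 3*r²)/(2*r))
1/((H(-16, -10) + C(O)) - 621) = 1/((-16 + (½ - 3/2*(-28))) - 621) = 1/((-16 + (½ + 42)) - 621) = 1/((-16 + 85/2) - 621) = 1/(53/2 - 621) = 1/(-1189/2) = -2/1189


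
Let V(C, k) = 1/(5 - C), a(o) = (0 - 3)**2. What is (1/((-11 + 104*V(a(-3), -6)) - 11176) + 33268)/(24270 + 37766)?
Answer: 373034083/695609668 ≈ 0.53627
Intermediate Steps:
a(o) = 9 (a(o) = (-3)**2 = 9)
(1/((-11 + 104*V(a(-3), -6)) - 11176) + 33268)/(24270 + 37766) = (1/((-11 + 104*(-1/(-5 + 9))) - 11176) + 33268)/(24270 + 37766) = (1/((-11 + 104*(-1/4)) - 11176) + 33268)/62036 = (1/((-11 + 104*(-1*1/4)) - 11176) + 33268)*(1/62036) = (1/((-11 + 104*(-1/4)) - 11176) + 33268)*(1/62036) = (1/((-11 - 26) - 11176) + 33268)*(1/62036) = (1/(-37 - 11176) + 33268)*(1/62036) = (1/(-11213) + 33268)*(1/62036) = (-1/11213 + 33268)*(1/62036) = (373034083/11213)*(1/62036) = 373034083/695609668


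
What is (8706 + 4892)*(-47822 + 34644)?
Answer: -179194444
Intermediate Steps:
(8706 + 4892)*(-47822 + 34644) = 13598*(-13178) = -179194444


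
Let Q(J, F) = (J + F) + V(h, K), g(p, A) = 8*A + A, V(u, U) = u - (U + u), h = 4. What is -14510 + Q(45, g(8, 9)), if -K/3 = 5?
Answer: -14369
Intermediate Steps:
K = -15 (K = -3*5 = -15)
V(u, U) = -U (V(u, U) = u + (-U - u) = -U)
g(p, A) = 9*A
Q(J, F) = 15 + F + J (Q(J, F) = (J + F) - 1*(-15) = (F + J) + 15 = 15 + F + J)
-14510 + Q(45, g(8, 9)) = -14510 + (15 + 9*9 + 45) = -14510 + (15 + 81 + 45) = -14510 + 141 = -14369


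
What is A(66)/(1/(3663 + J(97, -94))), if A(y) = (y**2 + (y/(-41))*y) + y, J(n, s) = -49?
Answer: 639482844/41 ≈ 1.5597e+7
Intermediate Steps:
A(y) = y + 40*y**2/41 (A(y) = (y**2 + (y*(-1/41))*y) + y = (y**2 + (-y/41)*y) + y = (y**2 - y**2/41) + y = 40*y**2/41 + y = y + 40*y**2/41)
A(66)/(1/(3663 + J(97, -94))) = ((1/41)*66*(41 + 40*66))/(1/(3663 - 49)) = ((1/41)*66*(41 + 2640))/(1/3614) = ((1/41)*66*2681)/(1/3614) = (176946/41)*3614 = 639482844/41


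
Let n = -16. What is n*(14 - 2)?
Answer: -192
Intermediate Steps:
n*(14 - 2) = -16*(14 - 2) = -16*12 = -192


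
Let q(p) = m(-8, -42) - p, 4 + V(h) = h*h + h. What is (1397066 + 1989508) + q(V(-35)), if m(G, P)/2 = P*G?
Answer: 3386060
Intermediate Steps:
V(h) = -4 + h + h**2 (V(h) = -4 + (h*h + h) = -4 + (h**2 + h) = -4 + (h + h**2) = -4 + h + h**2)
m(G, P) = 2*G*P (m(G, P) = 2*(P*G) = 2*(G*P) = 2*G*P)
q(p) = 672 - p (q(p) = 2*(-8)*(-42) - p = 672 - p)
(1397066 + 1989508) + q(V(-35)) = (1397066 + 1989508) + (672 - (-4 - 35 + (-35)**2)) = 3386574 + (672 - (-4 - 35 + 1225)) = 3386574 + (672 - 1*1186) = 3386574 + (672 - 1186) = 3386574 - 514 = 3386060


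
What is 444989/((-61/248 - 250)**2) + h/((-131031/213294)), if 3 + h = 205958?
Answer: -6266362979302461742/18691658150013 ≈ -3.3525e+5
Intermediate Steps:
h = 205955 (h = -3 + 205958 = 205955)
444989/((-61/248 - 250)**2) + h/((-131031/213294)) = 444989/((-61/248 - 250)**2) + 205955/((-131031/213294)) = 444989/((-61*1/248 - 250)**2) + 205955/((-131031*1/213294)) = 444989/((-61/248 - 250)**2) + 205955/(-43677/71098) = 444989/((-62061/248)**2) + 205955*(-71098/43677) = 444989/(3851567721/61504) - 14642988590/43677 = 444989*(61504/3851567721) - 14642988590/43677 = 27368603456/3851567721 - 14642988590/43677 = -6266362979302461742/18691658150013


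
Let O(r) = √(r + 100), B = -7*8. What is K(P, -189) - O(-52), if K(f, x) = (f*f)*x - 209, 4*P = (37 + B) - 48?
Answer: -851765/16 - 4*√3 ≈ -53242.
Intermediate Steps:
B = -56
O(r) = √(100 + r)
P = -67/4 (P = ((37 - 56) - 48)/4 = (-19 - 48)/4 = (¼)*(-67) = -67/4 ≈ -16.750)
K(f, x) = -209 + x*f² (K(f, x) = f²*x - 209 = x*f² - 209 = -209 + x*f²)
K(P, -189) - O(-52) = (-209 - 189*(-67/4)²) - √(100 - 52) = (-209 - 189*4489/16) - √48 = (-209 - 848421/16) - 4*√3 = -851765/16 - 4*√3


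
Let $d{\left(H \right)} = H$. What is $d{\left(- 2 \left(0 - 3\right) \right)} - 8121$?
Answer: $-8115$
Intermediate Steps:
$d{\left(- 2 \left(0 - 3\right) \right)} - 8121 = - 2 \left(0 - 3\right) - 8121 = \left(-2\right) \left(-3\right) - 8121 = 6 - 8121 = -8115$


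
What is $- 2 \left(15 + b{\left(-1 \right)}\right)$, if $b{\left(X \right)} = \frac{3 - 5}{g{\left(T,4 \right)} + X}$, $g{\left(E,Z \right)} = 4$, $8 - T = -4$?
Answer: $- \frac{86}{3} \approx -28.667$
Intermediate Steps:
$T = 12$ ($T = 8 - -4 = 8 + 4 = 12$)
$b{\left(X \right)} = - \frac{2}{4 + X}$ ($b{\left(X \right)} = \frac{3 - 5}{4 + X} = - \frac{2}{4 + X}$)
$- 2 \left(15 + b{\left(-1 \right)}\right) = - 2 \left(15 - \frac{2}{4 - 1}\right) = - 2 \left(15 - \frac{2}{3}\right) = \left(-2\right) \frac{43}{3} = - \frac{86}{3}$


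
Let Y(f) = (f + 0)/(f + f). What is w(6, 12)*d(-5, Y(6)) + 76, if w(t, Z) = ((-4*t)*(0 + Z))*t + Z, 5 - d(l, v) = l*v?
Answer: -12794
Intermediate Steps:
Y(f) = ½ (Y(f) = f/((2*f)) = f*(1/(2*f)) = ½)
d(l, v) = 5 - l*v
w(t, Z) = Z - 4*Z*t² (w(t, Z) = ((-4*t)*Z)*t + Z = (-4*Z*t)*t + Z = -4*Z*t² + Z = Z - 4*Z*t²)
w(6, 12)*d(-5, Y(6)) + 76 = (12*(1 - 4*6²))*(5 - 1*(-5)*½) + 76 = (12*(1 - 4*36))*(5 + 5/2) + 76 = (12*(1 - 144))*(15/2) + 76 = (12*(-143))*(15/2) + 76 = -1716*15/2 + 76 = -12870 + 76 = -12794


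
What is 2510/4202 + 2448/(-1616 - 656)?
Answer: -143243/298342 ≈ -0.48013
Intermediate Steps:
2510/4202 + 2448/(-1616 - 656) = 2510*(1/4202) + 2448/(-2272) = 1255/2101 + 2448*(-1/2272) = 1255/2101 - 153/142 = -143243/298342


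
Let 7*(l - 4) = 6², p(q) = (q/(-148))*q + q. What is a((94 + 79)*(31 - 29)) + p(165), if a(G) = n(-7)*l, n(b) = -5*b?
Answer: 44555/148 ≈ 301.05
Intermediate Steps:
p(q) = q - q²/148 (p(q) = (q*(-1/148))*q + q = (-q/148)*q + q = -q²/148 + q = q - q²/148)
l = 64/7 (l = 4 + (⅐)*6² = 4 + (⅐)*36 = 4 + 36/7 = 64/7 ≈ 9.1429)
a(G) = 320 (a(G) = -5*(-7)*(64/7) = 35*(64/7) = 320)
a((94 + 79)*(31 - 29)) + p(165) = 320 + (1/148)*165*(148 - 1*165) = 320 + (1/148)*165*(148 - 165) = 320 + (1/148)*165*(-17) = 320 - 2805/148 = 44555/148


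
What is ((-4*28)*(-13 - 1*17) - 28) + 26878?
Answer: 30210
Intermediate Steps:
((-4*28)*(-13 - 1*17) - 28) + 26878 = (-112*(-13 - 17) - 28) + 26878 = (-112*(-30) - 28) + 26878 = (3360 - 28) + 26878 = 3332 + 26878 = 30210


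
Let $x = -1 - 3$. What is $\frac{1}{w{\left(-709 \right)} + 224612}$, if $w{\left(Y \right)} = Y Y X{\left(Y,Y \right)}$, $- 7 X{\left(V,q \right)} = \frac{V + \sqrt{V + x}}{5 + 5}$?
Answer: $\frac{13024328415}{69328095853947577} + \frac{17593835 i \sqrt{713}}{69328095853947577} \approx 1.8786 \cdot 10^{-7} + 6.7764 \cdot 10^{-9} i$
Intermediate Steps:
$x = -4$ ($x = -1 - 3 = -4$)
$X{\left(V,q \right)} = - \frac{V}{70} - \frac{\sqrt{-4 + V}}{70}$ ($X{\left(V,q \right)} = - \frac{\left(V + \sqrt{V - 4}\right) \frac{1}{5 + 5}}{7} = - \frac{\left(V + \sqrt{-4 + V}\right) \frac{1}{10}}{7} = - \frac{\frac{V}{10} + \frac{\sqrt{-4 + V}}{10}}{7} = - \frac{V}{70} - \frac{\sqrt{-4 + V}}{70}$)
$w{\left(Y \right)} = Y^{2} \left(- \frac{Y}{70} - \frac{\sqrt{-4 + Y}}{70}\right)$ ($w{\left(Y \right)} = Y Y \left(- \frac{Y}{70} - \frac{\sqrt{-4 + Y}}{70}\right) = Y^{2} \left(- \frac{Y}{70} - \frac{\sqrt{-4 + Y}}{70}\right)$)
$\frac{1}{w{\left(-709 \right)} + 224612} = \frac{1}{\frac{\left(-709\right)^{2} \left(\left(-1\right) \left(-709\right) - \sqrt{-4 - 709}\right)}{70} + 224612} = \frac{1}{\frac{1}{70} \cdot 502681 \left(709 - \sqrt{-713}\right) + 224612} = \frac{1}{\frac{1}{70} \cdot 502681 \left(709 - i \sqrt{713}\right) + 224612} = \frac{1}{\left(\frac{356400829}{70} - \frac{502681 i \sqrt{713}}{70}\right) + 224612} = \frac{1}{\frac{372123669}{70} - \frac{502681 i \sqrt{713}}{70}}$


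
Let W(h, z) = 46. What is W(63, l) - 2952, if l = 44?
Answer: -2906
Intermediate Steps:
W(63, l) - 2952 = 46 - 2952 = -2906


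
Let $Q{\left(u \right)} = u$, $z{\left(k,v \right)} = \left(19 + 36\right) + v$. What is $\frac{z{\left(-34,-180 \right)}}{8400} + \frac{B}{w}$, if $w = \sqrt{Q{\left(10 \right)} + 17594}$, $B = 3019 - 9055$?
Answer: $- \frac{5}{336} - \frac{1006 \sqrt{489}}{489} \approx -45.508$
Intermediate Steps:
$z{\left(k,v \right)} = 55 + v$
$B = -6036$ ($B = 3019 - 9055 = -6036$)
$w = 6 \sqrt{489}$ ($w = \sqrt{10 + 17594} = \sqrt{17604} = 6 \sqrt{489} \approx 132.68$)
$\frac{z{\left(-34,-180 \right)}}{8400} + \frac{B}{w} = \frac{55 - 180}{8400} - \frac{6036}{6 \sqrt{489}} = \left(-125\right) \frac{1}{8400} - 6036 \frac{\sqrt{489}}{2934} = - \frac{5}{336} - \frac{1006 \sqrt{489}}{489}$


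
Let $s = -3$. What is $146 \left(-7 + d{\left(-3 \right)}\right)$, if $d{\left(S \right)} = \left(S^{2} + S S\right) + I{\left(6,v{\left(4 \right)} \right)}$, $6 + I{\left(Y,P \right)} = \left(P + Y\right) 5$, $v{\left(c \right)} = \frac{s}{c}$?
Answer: $\frac{9125}{2} \approx 4562.5$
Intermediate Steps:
$v{\left(c \right)} = - \frac{3}{c}$
$I{\left(Y,P \right)} = -6 + 5 P + 5 Y$ ($I{\left(Y,P \right)} = -6 + \left(P + Y\right) 5 = -6 + \left(5 P + 5 Y\right) = -6 + 5 P + 5 Y$)
$d{\left(S \right)} = \frac{81}{4} + 2 S^{2}$ ($d{\left(S \right)} = \left(S^{2} + S S\right) + \left(-6 + 5 \left(- \frac{3}{4}\right) + 5 \cdot 6\right) = \left(S^{2} + S^{2}\right) + \left(-6 + 5 \left(\left(-3\right) \frac{1}{4}\right) + 30\right) = 2 S^{2} + \left(-6 + 5 \left(- \frac{3}{4}\right) + 30\right) = 2 S^{2} - - \frac{81}{4} = 2 S^{2} + \frac{81}{4} = \frac{81}{4} + 2 S^{2}$)
$146 \left(-7 + d{\left(-3 \right)}\right) = 146 \left(-7 + \left(\frac{81}{4} + 2 \left(-3\right)^{2}\right)\right) = 146 \left(-7 + \left(\frac{81}{4} + 2 \cdot 9\right)\right) = 146 \left(-7 + \left(\frac{81}{4} + 18\right)\right) = 146 \left(-7 + \frac{153}{4}\right) = 146 \cdot \frac{125}{4} = \frac{9125}{2}$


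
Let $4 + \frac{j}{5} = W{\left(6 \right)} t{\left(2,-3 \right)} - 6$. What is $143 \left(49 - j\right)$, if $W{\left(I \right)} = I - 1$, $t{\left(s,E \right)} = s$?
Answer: $7007$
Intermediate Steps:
$W{\left(I \right)} = -1 + I$
$j = 0$ ($j = -20 + 5 \left(\left(-1 + 6\right) 2 - 6\right) = -20 + 5 \left(5 \cdot 2 - 6\right) = -20 + 5 \left(10 - 6\right) = -20 + 5 \cdot 4 = -20 + 20 = 0$)
$143 \left(49 - j\right) = 143 \left(49 - 0\right) = 143 \left(49 + 0\right) = 143 \cdot 49 = 7007$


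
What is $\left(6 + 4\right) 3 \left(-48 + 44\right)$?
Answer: $-120$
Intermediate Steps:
$\left(6 + 4\right) 3 \left(-48 + 44\right) = 10 \cdot 3 \left(-4\right) = 30 \left(-4\right) = -120$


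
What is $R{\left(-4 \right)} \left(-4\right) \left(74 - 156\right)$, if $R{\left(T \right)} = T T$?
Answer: $5248$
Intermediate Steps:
$R{\left(T \right)} = T^{2}$
$R{\left(-4 \right)} \left(-4\right) \left(74 - 156\right) = \left(-4\right)^{2} \left(-4\right) \left(74 - 156\right) = 16 \left(-4\right) \left(-82\right) = \left(-64\right) \left(-82\right) = 5248$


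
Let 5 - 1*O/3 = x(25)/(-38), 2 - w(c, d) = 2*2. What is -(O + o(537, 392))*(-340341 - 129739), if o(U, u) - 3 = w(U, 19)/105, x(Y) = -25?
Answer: 3002353952/399 ≈ 7.5247e+6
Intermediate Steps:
w(c, d) = -2 (w(c, d) = 2 - 2*2 = 2 - 1*4 = 2 - 4 = -2)
O = 495/38 (O = 15 - (-75)/(-38) = 15 - (-75)*(-1)/38 = 15 - 3*25/38 = 15 - 75/38 = 495/38 ≈ 13.026)
o(U, u) = 313/105 (o(U, u) = 3 - 2/105 = 313/105)
-(O + o(537, 392))*(-340341 - 129739) = -(495/38 + 313/105)*(-340341 - 129739) = -63869*(-470080)/3990 = -1*(-3002353952/399) = 3002353952/399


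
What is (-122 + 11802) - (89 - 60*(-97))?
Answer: 5771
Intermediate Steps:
(-122 + 11802) - (89 - 60*(-97)) = 11680 - (89 + 5820) = 11680 - 1*5909 = 11680 - 5909 = 5771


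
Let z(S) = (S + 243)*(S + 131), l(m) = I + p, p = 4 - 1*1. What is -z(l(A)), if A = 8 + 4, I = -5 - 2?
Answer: -30353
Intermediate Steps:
p = 3 (p = 4 - 1 = 3)
I = -7
A = 12
l(m) = -4 (l(m) = -7 + 3 = -4)
z(S) = (131 + S)*(243 + S) (z(S) = (243 + S)*(131 + S) = (131 + S)*(243 + S))
-z(l(A)) = -(31833 + (-4)² + 374*(-4)) = -(31833 + 16 - 1496) = -1*30353 = -30353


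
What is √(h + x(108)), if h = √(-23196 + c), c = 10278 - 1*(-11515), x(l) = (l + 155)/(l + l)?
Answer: √(1578 + 1296*I*√1403)/36 ≈ 4.3985 + 4.2579*I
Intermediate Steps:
x(l) = (155 + l)/(2*l) (x(l) = (155 + l)/((2*l)) = (155 + l)*(1/(2*l)) = (155 + l)/(2*l))
c = 21793 (c = 10278 + 11515 = 21793)
h = I*√1403 (h = √(-23196 + 21793) = √(-1403) = I*√1403 ≈ 37.457*I)
√(h + x(108)) = √(I*√1403 + (½)*(155 + 108)/108) = √(I*√1403 + (½)*(1/108)*263) = √(I*√1403 + 263/216) = √(263/216 + I*√1403)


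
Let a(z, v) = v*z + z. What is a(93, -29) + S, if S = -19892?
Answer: -22496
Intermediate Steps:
a(z, v) = z + v*z
a(93, -29) + S = 93*(1 - 29) - 19892 = 93*(-28) - 19892 = -2604 - 19892 = -22496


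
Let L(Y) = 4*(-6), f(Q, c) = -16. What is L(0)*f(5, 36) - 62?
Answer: 322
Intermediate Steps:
L(Y) = -24
L(0)*f(5, 36) - 62 = -24*(-16) - 62 = 384 - 62 = 322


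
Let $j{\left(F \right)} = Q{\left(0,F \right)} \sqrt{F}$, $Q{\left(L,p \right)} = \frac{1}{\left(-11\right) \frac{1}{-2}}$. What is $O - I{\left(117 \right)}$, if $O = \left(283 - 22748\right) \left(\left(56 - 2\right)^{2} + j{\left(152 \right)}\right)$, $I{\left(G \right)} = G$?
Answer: $-65508057 - \frac{89860 \sqrt{38}}{11} \approx -6.5558 \cdot 10^{7}$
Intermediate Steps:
$Q{\left(L,p \right)} = \frac{2}{11}$ ($Q{\left(L,p \right)} = \frac{1}{\left(-11\right) \left(- \frac{1}{2}\right)} = \frac{1}{\frac{11}{2}} = \frac{2}{11}$)
$j{\left(F \right)} = \frac{2 \sqrt{F}}{11}$
$O = -65507940 - \frac{89860 \sqrt{38}}{11}$ ($O = \left(283 - 22748\right) \left(\left(56 - 2\right)^{2} + \frac{2 \sqrt{152}}{11}\right) = - 22465 \left(54^{2} + \frac{2 \cdot 2 \sqrt{38}}{11}\right) = - 22465 \left(2916 + \frac{4 \sqrt{38}}{11}\right) = -65507940 - \frac{89860 \sqrt{38}}{11} \approx -6.5558 \cdot 10^{7}$)
$O - I{\left(117 \right)} = \left(-65507940 - \frac{89860 \sqrt{38}}{11}\right) - 117 = -65508057 - \frac{89860 \sqrt{38}}{11}$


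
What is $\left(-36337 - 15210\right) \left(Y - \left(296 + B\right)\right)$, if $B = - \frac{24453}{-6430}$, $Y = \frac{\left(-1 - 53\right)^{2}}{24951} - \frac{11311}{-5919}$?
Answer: $\frac{4858674656638506623}{316538116890} \approx 1.5349 \cdot 10^{7}$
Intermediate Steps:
$Y = \frac{99826855}{49228323}$ ($Y = \left(-54\right)^{2} \cdot \frac{1}{24951} - - \frac{11311}{5919} = 2916 \cdot \frac{1}{24951} + \frac{11311}{5919} = \frac{972}{8317} + \frac{11311}{5919} = \frac{99826855}{49228323} \approx 2.0278$)
$B = \frac{24453}{6430}$ ($B = \left(-24453\right) \left(- \frac{1}{6430}\right) = \frac{24453}{6430} \approx 3.803$)
$\left(-36337 - 15210\right) \left(Y - \left(296 + B\right)\right) = \left(-36337 - 15210\right) \left(\frac{99826855}{49228323} - \frac{1927733}{6430}\right) = - 51547 \left(\frac{99826855}{49228323} - \frac{1927733}{6430}\right) = \left(-51547\right) \left(- \frac{94257176104109}{316538116890}\right) = \frac{4858674656638506623}{316538116890}$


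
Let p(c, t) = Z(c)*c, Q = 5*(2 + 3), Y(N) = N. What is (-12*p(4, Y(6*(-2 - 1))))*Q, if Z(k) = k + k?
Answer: -9600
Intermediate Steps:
Z(k) = 2*k
Q = 25 (Q = 5*5 = 25)
p(c, t) = 2*c**2 (p(c, t) = (2*c)*c = 2*c**2)
(-12*p(4, Y(6*(-2 - 1))))*Q = -24*4**2*25 = -24*16*25 = -12*32*25 = -384*25 = -9600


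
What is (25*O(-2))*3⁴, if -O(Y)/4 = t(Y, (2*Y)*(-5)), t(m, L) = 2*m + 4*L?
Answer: -615600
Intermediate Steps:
O(Y) = 152*Y (O(Y) = -4*(2*Y + 4*((2*Y)*(-5))) = -4*(2*Y + 4*(-10*Y)) = -4*(2*Y - 40*Y) = -(-152)*Y = 152*Y)
(25*O(-2))*3⁴ = (25*(152*(-2)))*3⁴ = (25*(-304))*81 = -7600*81 = -615600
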